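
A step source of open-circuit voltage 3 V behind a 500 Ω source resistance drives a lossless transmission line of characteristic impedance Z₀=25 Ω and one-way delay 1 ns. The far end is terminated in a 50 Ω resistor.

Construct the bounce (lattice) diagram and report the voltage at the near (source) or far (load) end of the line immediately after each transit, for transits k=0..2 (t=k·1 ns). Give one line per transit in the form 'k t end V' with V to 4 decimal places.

0 0 source 0.1429
1 1 load 0.1905
2 2 source 0.2336

Γ_L=0.333333, Γ_S=0.904762; launch V₁=3·25/525=0.142857
k=0 src: V=0.1429
k=1 load: inc=0.142857, refl=0.142857·0.333333=0.0476; V=0.000000+0.142857+0.047619=0.1905
k=2 src: inc=0.047619, refl=0.047619·0.904762=0.0431; V=0.142857+0.047619+0.043084=0.2336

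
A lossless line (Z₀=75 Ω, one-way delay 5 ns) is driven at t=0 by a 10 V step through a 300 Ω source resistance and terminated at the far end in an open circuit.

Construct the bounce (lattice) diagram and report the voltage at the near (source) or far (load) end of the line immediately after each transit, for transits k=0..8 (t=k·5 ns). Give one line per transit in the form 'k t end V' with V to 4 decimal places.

Γ_L=1.000000, Γ_S=0.600000; launch V₁=10·75/375=2.000000
k=0 src: V=2.0000
k=1 load: inc=2.000000, refl=2.000000·1.000000=2.0000; V=0.000000+2.000000+2.000000=4.0000
k=2 src: inc=2.000000, refl=2.000000·0.600000=1.2000; V=2.000000+2.000000+1.200000=5.2000
k=3 load: inc=1.200000, refl=1.200000·1.000000=1.2000; V=4.000000+1.200000+1.200000=6.4000
k=4 src: inc=1.200000, refl=1.200000·0.600000=0.7200; V=5.200000+1.200000+0.720000=7.1200
k=5 load: inc=0.720000, refl=0.720000·1.000000=0.7200; V=6.400000+0.720000+0.720000=7.8400
k=6 src: inc=0.720000, refl=0.720000·0.600000=0.4320; V=7.120000+0.720000+0.432000=8.2720
k=7 load: inc=0.432000, refl=0.432000·1.000000=0.4320; V=7.840000+0.432000+0.432000=8.7040
k=8 src: inc=0.432000, refl=0.432000·0.600000=0.2592; V=8.272000+0.432000+0.259200=8.9632

0 0 source 2.0000
1 5 load 4.0000
2 10 source 5.2000
3 15 load 6.4000
4 20 source 7.1200
5 25 load 7.8400
6 30 source 8.2720
7 35 load 8.7040
8 40 source 8.9632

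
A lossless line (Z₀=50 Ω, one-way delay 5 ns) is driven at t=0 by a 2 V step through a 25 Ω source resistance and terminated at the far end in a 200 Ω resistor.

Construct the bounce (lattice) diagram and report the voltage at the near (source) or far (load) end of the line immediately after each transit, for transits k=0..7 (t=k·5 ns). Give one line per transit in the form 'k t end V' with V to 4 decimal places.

Γ_L=0.600000, Γ_S=-0.333333; launch V₁=2·50/75=1.333333
k=0 src: V=1.3333
k=1 load: inc=1.333333, refl=1.333333·0.600000=0.8000; V=0.000000+1.333333+0.800000=2.1333
k=2 src: inc=0.800000, refl=0.800000·-0.333333=-0.2667; V=1.333333+0.800000+-0.266667=1.8667
k=3 load: inc=-0.266667, refl=-0.266667·0.600000=-0.1600; V=2.133333+-0.266667+-0.160000=1.7067
k=4 src: inc=-0.160000, refl=-0.160000·-0.333333=0.0533; V=1.866667+-0.160000+0.053333=1.7600
k=5 load: inc=0.053333, refl=0.053333·0.600000=0.0320; V=1.706667+0.053333+0.032000=1.7920
k=6 src: inc=0.032000, refl=0.032000·-0.333333=-0.0107; V=1.760000+0.032000+-0.010667=1.7813
k=7 load: inc=-0.010667, refl=-0.010667·0.600000=-0.0064; V=1.792000+-0.010667+-0.006400=1.7749

0 0 source 1.3333
1 5 load 2.1333
2 10 source 1.8667
3 15 load 1.7067
4 20 source 1.7600
5 25 load 1.7920
6 30 source 1.7813
7 35 load 1.7749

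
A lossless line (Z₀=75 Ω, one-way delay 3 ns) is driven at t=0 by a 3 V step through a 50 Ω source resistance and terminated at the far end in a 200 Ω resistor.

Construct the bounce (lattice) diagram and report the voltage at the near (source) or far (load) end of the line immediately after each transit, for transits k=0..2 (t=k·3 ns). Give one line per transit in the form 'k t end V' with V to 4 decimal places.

Γ_L=0.454545, Γ_S=-0.200000; launch V₁=3·75/125=1.800000
k=0 src: V=1.8000
k=1 load: inc=1.800000, refl=1.800000·0.454545=0.8182; V=0.000000+1.800000+0.818182=2.6182
k=2 src: inc=0.818182, refl=0.818182·-0.200000=-0.1636; V=1.800000+0.818182+-0.163636=2.4545

0 0 source 1.8000
1 3 load 2.6182
2 6 source 2.4545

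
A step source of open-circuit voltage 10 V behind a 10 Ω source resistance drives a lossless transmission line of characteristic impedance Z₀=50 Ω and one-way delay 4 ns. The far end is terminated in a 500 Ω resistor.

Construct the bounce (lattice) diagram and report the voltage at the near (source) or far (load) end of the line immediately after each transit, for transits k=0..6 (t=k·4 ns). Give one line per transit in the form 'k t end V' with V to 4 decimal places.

0 0 source 8.3333
1 4 load 15.1515
2 8 source 10.6061
3 12 load 6.8871
4 16 source 9.3664
5 20 load 11.3949
6 24 source 10.0426

Γ_L=0.818182, Γ_S=-0.666667; launch V₁=10·50/60=8.333333
k=0 src: V=8.3333
k=1 load: inc=8.333333, refl=8.333333·0.818182=6.8182; V=0.000000+8.333333+6.818182=15.1515
k=2 src: inc=6.818182, refl=6.818182·-0.666667=-4.5455; V=8.333333+6.818182+-4.545455=10.6061
k=3 load: inc=-4.545455, refl=-4.545455·0.818182=-3.7190; V=15.151515+-4.545455+-3.719008=6.8871
k=4 src: inc=-3.719008, refl=-3.719008·-0.666667=2.4793; V=10.606061+-3.719008+2.479339=9.3664
k=5 load: inc=2.479339, refl=2.479339·0.818182=2.0285; V=6.887052+2.479339+2.028550=11.3949
k=6 src: inc=2.028550, refl=2.028550·-0.666667=-1.3524; V=9.366391+2.028550+-1.352367=10.0426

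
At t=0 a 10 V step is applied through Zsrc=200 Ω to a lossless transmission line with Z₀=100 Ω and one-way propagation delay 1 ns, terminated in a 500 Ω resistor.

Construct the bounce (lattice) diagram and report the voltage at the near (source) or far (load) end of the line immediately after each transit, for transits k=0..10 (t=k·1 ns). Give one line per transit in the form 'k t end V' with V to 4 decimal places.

0 0 source 3.3333
1 1 load 5.5556
2 2 source 6.2963
3 3 load 6.7901
4 4 source 6.9547
5 5 load 7.0645
6 6 source 7.1011
7 7 load 7.1254
8 8 source 7.1336
9 9 load 7.1390
10 10 source 7.1408

Γ_L=0.666667, Γ_S=0.333333; launch V₁=10·100/300=3.333333
k=0 src: V=3.3333
k=1 load: inc=3.333333, refl=3.333333·0.666667=2.2222; V=0.000000+3.333333+2.222222=5.5556
k=2 src: inc=2.222222, refl=2.222222·0.333333=0.7407; V=3.333333+2.222222+0.740741=6.2963
k=3 load: inc=0.740741, refl=0.740741·0.666667=0.4938; V=5.555556+0.740741+0.493827=6.7901
k=4 src: inc=0.493827, refl=0.493827·0.333333=0.1646; V=6.296296+0.493827+0.164609=6.9547
k=5 load: inc=0.164609, refl=0.164609·0.666667=0.1097; V=6.790123+0.164609+0.109739=7.0645
k=6 src: inc=0.109739, refl=0.109739·0.333333=0.0366; V=6.954733+0.109739+0.036580=7.1011
k=7 load: inc=0.036580, refl=0.036580·0.666667=0.0244; V=7.064472+0.036580+0.024387=7.1254
k=8 src: inc=0.024387, refl=0.024387·0.333333=0.0081; V=7.101052+0.024387+0.008129=7.1336
k=9 load: inc=0.008129, refl=0.008129·0.666667=0.0054; V=7.125438+0.008129+0.005419=7.1390
k=10 src: inc=0.005419, refl=0.005419·0.333333=0.0018; V=7.133567+0.005419+0.001806=7.1408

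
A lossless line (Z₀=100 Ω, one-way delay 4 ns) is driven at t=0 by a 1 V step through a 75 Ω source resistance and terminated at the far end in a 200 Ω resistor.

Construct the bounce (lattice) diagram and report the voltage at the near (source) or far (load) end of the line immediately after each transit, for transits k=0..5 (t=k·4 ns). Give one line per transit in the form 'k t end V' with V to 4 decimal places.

Γ_L=0.333333, Γ_S=-0.142857; launch V₁=1·100/175=0.571429
k=0 src: V=0.5714
k=1 load: inc=0.571429, refl=0.571429·0.333333=0.1905; V=0.000000+0.571429+0.190476=0.7619
k=2 src: inc=0.190476, refl=0.190476·-0.142857=-0.0272; V=0.571429+0.190476+-0.027211=0.7347
k=3 load: inc=-0.027211, refl=-0.027211·0.333333=-0.0091; V=0.761905+-0.027211+-0.009070=0.7256
k=4 src: inc=-0.009070, refl=-0.009070·-0.142857=0.0013; V=0.734694+-0.009070+0.001296=0.7269
k=5 load: inc=0.001296, refl=0.001296·0.333333=0.0004; V=0.725624+0.001296+0.000432=0.7274

0 0 source 0.5714
1 4 load 0.7619
2 8 source 0.7347
3 12 load 0.7256
4 16 source 0.7269
5 20 load 0.7274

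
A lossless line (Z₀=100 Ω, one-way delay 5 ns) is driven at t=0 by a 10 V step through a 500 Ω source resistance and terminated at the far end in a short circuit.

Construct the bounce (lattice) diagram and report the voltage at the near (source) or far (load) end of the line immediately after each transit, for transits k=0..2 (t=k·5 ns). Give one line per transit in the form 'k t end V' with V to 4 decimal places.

Γ_L=-1.000000, Γ_S=0.666667; launch V₁=10·100/600=1.666667
k=0 src: V=1.6667
k=1 load: inc=1.666667, refl=1.666667·-1.000000=-1.6667; V=0.000000+1.666667+-1.666667=0.0000
k=2 src: inc=-1.666667, refl=-1.666667·0.666667=-1.1111; V=1.666667+-1.666667+-1.111111=-1.1111

0 0 source 1.6667
1 5 load 0.0000
2 10 source -1.1111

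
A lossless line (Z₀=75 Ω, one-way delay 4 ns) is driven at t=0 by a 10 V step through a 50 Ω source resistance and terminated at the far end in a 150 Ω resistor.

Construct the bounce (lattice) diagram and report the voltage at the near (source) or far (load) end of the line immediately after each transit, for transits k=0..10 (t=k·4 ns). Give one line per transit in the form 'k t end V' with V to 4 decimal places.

Γ_L=0.333333, Γ_S=-0.200000; launch V₁=10·75/125=6.000000
k=0 src: V=6.0000
k=1 load: inc=6.000000, refl=6.000000·0.333333=2.0000; V=0.000000+6.000000+2.000000=8.0000
k=2 src: inc=2.000000, refl=2.000000·-0.200000=-0.4000; V=6.000000+2.000000+-0.400000=7.6000
k=3 load: inc=-0.400000, refl=-0.400000·0.333333=-0.1333; V=8.000000+-0.400000+-0.133333=7.4667
k=4 src: inc=-0.133333, refl=-0.133333·-0.200000=0.0267; V=7.600000+-0.133333+0.026667=7.4933
k=5 load: inc=0.026667, refl=0.026667·0.333333=0.0089; V=7.466667+0.026667+0.008889=7.5022
k=6 src: inc=0.008889, refl=0.008889·-0.200000=-0.0018; V=7.493333+0.008889+-0.001778=7.5004
k=7 load: inc=-0.001778, refl=-0.001778·0.333333=-0.0006; V=7.502222+-0.001778+-0.000593=7.4999
k=8 src: inc=-0.000593, refl=-0.000593·-0.200000=0.0001; V=7.500444+-0.000593+0.000119=7.5000
k=9 load: inc=0.000119, refl=0.000119·0.333333=0.0000; V=7.499852+0.000119+0.000040=7.5000
k=10 src: inc=0.000040, refl=0.000040·-0.200000=-0.0000; V=7.499970+0.000040+-0.000008=7.5000

0 0 source 6.0000
1 4 load 8.0000
2 8 source 7.6000
3 12 load 7.4667
4 16 source 7.4933
5 20 load 7.5022
6 24 source 7.5004
7 28 load 7.4999
8 32 source 7.5000
9 36 load 7.5000
10 40 source 7.5000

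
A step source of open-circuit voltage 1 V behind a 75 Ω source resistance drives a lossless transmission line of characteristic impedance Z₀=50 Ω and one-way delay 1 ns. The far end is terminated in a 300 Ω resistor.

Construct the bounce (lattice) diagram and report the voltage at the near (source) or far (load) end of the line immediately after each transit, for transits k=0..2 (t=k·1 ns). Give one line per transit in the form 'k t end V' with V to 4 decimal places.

Γ_L=0.714286, Γ_S=0.200000; launch V₁=1·50/125=0.400000
k=0 src: V=0.4000
k=1 load: inc=0.400000, refl=0.400000·0.714286=0.2857; V=0.000000+0.400000+0.285714=0.6857
k=2 src: inc=0.285714, refl=0.285714·0.200000=0.0571; V=0.400000+0.285714+0.057143=0.7429

0 0 source 0.4000
1 1 load 0.6857
2 2 source 0.7429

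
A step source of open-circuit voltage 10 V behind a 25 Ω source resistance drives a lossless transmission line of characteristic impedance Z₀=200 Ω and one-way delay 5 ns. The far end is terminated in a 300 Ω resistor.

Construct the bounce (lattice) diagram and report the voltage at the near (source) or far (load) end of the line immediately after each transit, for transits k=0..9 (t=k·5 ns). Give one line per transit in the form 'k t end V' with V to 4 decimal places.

0 0 source 8.8889
1 5 load 10.6667
2 10 source 9.2840
3 15 load 9.0074
4 20 source 9.2225
5 25 load 9.2655
6 30 source 9.2321
7 35 load 9.2254
8 40 source 9.2306
9 45 load 9.2316

Γ_L=0.200000, Γ_S=-0.777778; launch V₁=10·200/225=8.888889
k=0 src: V=8.8889
k=1 load: inc=8.888889, refl=8.888889·0.200000=1.7778; V=0.000000+8.888889+1.777778=10.6667
k=2 src: inc=1.777778, refl=1.777778·-0.777778=-1.3827; V=8.888889+1.777778+-1.382716=9.2840
k=3 load: inc=-1.382716, refl=-1.382716·0.200000=-0.2765; V=10.666667+-1.382716+-0.276543=9.0074
k=4 src: inc=-0.276543, refl=-0.276543·-0.777778=0.2151; V=9.283951+-0.276543+0.215089=9.2225
k=5 load: inc=0.215089, refl=0.215089·0.200000=0.0430; V=9.007407+0.215089+0.043018=9.2655
k=6 src: inc=0.043018, refl=0.043018·-0.777778=-0.0335; V=9.222497+0.043018+-0.033458=9.2321
k=7 load: inc=-0.033458, refl=-0.033458·0.200000=-0.0067; V=9.265514+-0.033458+-0.006692=9.2254
k=8 src: inc=-0.006692, refl=-0.006692·-0.777778=0.0052; V=9.232056+-0.006692+0.005205=9.2306
k=9 load: inc=0.005205, refl=0.005205·0.200000=0.0010; V=9.225364+0.005205+0.001041=9.2316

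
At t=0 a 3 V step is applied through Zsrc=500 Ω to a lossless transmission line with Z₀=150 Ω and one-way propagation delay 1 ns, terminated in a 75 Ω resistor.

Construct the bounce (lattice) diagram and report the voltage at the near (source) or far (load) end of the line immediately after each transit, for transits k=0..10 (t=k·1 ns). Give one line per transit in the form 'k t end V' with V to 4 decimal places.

Γ_L=-0.333333, Γ_S=0.538462; launch V₁=3·150/650=0.692308
k=0 src: V=0.6923
k=1 load: inc=0.692308, refl=0.692308·-0.333333=-0.2308; V=0.000000+0.692308+-0.230769=0.4615
k=2 src: inc=-0.230769, refl=-0.230769·0.538462=-0.1243; V=0.692308+-0.230769+-0.124260=0.3373
k=3 load: inc=-0.124260, refl=-0.124260·-0.333333=0.0414; V=0.461538+-0.124260+0.041420=0.3787
k=4 src: inc=0.041420, refl=0.041420·0.538462=0.0223; V=0.337278+0.041420+0.022303=0.4010
k=5 load: inc=0.022303, refl=0.022303·-0.333333=-0.0074; V=0.378698+0.022303+-0.007434=0.3936
k=6 src: inc=-0.007434, refl=-0.007434·0.538462=-0.0040; V=0.401001+-0.007434+-0.004003=0.3896
k=7 load: inc=-0.004003, refl=-0.004003·-0.333333=0.0013; V=0.393567+-0.004003+0.001334=0.3909
k=8 src: inc=0.001334, refl=0.001334·0.538462=0.0007; V=0.389564+0.001334+0.000719=0.3916
k=9 load: inc=0.000719, refl=0.000719·-0.333333=-0.0002; V=0.390898+0.000719+-0.000240=0.3914
k=10 src: inc=-0.000240, refl=-0.000240·0.538462=-0.0001; V=0.391617+-0.000240+-0.000129=0.3912

0 0 source 0.6923
1 1 load 0.4615
2 2 source 0.3373
3 3 load 0.3787
4 4 source 0.4010
5 5 load 0.3936
6 6 source 0.3896
7 7 load 0.3909
8 8 source 0.3916
9 9 load 0.3914
10 10 source 0.3912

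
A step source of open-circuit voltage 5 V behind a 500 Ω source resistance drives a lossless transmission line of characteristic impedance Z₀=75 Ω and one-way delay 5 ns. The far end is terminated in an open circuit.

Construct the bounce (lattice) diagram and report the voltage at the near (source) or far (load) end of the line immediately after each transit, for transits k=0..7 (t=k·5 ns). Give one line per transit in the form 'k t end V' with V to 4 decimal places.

Γ_L=1.000000, Γ_S=0.739130; launch V₁=5·75/575=0.652174
k=0 src: V=0.6522
k=1 load: inc=0.652174, refl=0.652174·1.000000=0.6522; V=0.000000+0.652174+0.652174=1.3043
k=2 src: inc=0.652174, refl=0.652174·0.739130=0.4820; V=0.652174+0.652174+0.482042=1.7864
k=3 load: inc=0.482042, refl=0.482042·1.000000=0.4820; V=1.304348+0.482042+0.482042=2.2684
k=4 src: inc=0.482042, refl=0.482042·0.739130=0.3563; V=1.786389+0.482042+0.356292=2.6247
k=5 load: inc=0.356292, refl=0.356292·1.000000=0.3563; V=2.268431+0.356292+0.356292=2.9810
k=6 src: inc=0.356292, refl=0.356292·0.739130=0.2633; V=2.624723+0.356292+0.263346=3.2444
k=7 load: inc=0.263346, refl=0.263346·1.000000=0.2633; V=2.981014+0.263346+0.263346=3.5077

0 0 source 0.6522
1 5 load 1.3043
2 10 source 1.7864
3 15 load 2.2684
4 20 source 2.6247
5 25 load 2.9810
6 30 source 3.2444
7 35 load 3.5077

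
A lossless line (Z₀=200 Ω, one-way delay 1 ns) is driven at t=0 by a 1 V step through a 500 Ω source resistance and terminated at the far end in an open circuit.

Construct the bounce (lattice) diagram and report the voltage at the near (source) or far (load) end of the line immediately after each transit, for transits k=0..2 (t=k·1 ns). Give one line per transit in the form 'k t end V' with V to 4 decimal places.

Γ_L=1.000000, Γ_S=0.428571; launch V₁=1·200/700=0.285714
k=0 src: V=0.2857
k=1 load: inc=0.285714, refl=0.285714·1.000000=0.2857; V=0.000000+0.285714+0.285714=0.5714
k=2 src: inc=0.285714, refl=0.285714·0.428571=0.1224; V=0.285714+0.285714+0.122449=0.6939

0 0 source 0.2857
1 1 load 0.5714
2 2 source 0.6939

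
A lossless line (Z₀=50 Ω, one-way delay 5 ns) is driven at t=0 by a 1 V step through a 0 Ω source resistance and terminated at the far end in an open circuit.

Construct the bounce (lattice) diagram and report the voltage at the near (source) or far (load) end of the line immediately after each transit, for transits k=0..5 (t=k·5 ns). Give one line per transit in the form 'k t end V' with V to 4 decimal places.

Γ_L=1.000000, Γ_S=-1.000000; launch V₁=1·50/50=1.000000
k=0 src: V=1.0000
k=1 load: inc=1.000000, refl=1.000000·1.000000=1.0000; V=0.000000+1.000000+1.000000=2.0000
k=2 src: inc=1.000000, refl=1.000000·-1.000000=-1.0000; V=1.000000+1.000000+-1.000000=1.0000
k=3 load: inc=-1.000000, refl=-1.000000·1.000000=-1.0000; V=2.000000+-1.000000+-1.000000=0.0000
k=4 src: inc=-1.000000, refl=-1.000000·-1.000000=1.0000; V=1.000000+-1.000000+1.000000=1.0000
k=5 load: inc=1.000000, refl=1.000000·1.000000=1.0000; V=0.000000+1.000000+1.000000=2.0000

0 0 source 1.0000
1 5 load 2.0000
2 10 source 1.0000
3 15 load 0.0000
4 20 source 1.0000
5 25 load 2.0000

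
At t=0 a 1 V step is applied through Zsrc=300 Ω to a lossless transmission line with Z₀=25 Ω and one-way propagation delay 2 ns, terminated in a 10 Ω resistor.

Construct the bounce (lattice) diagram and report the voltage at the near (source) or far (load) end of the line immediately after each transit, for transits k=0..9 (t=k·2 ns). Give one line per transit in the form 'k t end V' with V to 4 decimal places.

0 0 source 0.0769
1 2 load 0.0440
2 4 source 0.0161
3 6 load 0.0280
4 8 source 0.0381
5 10 load 0.0338
6 12 source 0.0301
7 14 load 0.0317
8 16 source 0.0330
9 18 load 0.0325

Γ_L=-0.428571, Γ_S=0.846154; launch V₁=1·25/325=0.076923
k=0 src: V=0.0769
k=1 load: inc=0.076923, refl=0.076923·-0.428571=-0.0330; V=0.000000+0.076923+-0.032967=0.0440
k=2 src: inc=-0.032967, refl=-0.032967·0.846154=-0.0279; V=0.076923+-0.032967+-0.027895=0.0161
k=3 load: inc=-0.027895, refl=-0.027895·-0.428571=0.0120; V=0.043956+-0.027895+0.011955=0.0280
k=4 src: inc=0.011955, refl=0.011955·0.846154=0.0101; V=0.016061+0.011955+0.010116=0.0381
k=5 load: inc=0.010116, refl=0.010116·-0.428571=-0.0043; V=0.028016+0.010116+-0.004335=0.0338
k=6 src: inc=-0.004335, refl=-0.004335·0.846154=-0.0037; V=0.038132+-0.004335+-0.003668=0.0301
k=7 load: inc=-0.003668, refl=-0.003668·-0.428571=0.0016; V=0.033796+-0.003668+0.001572=0.0317
k=8 src: inc=0.001572, refl=0.001572·0.846154=0.0013; V=0.030128+0.001572+0.001330=0.0330
k=9 load: inc=0.001330, refl=0.001330·-0.428571=-0.0006; V=0.031700+0.001330+-0.000570=0.0325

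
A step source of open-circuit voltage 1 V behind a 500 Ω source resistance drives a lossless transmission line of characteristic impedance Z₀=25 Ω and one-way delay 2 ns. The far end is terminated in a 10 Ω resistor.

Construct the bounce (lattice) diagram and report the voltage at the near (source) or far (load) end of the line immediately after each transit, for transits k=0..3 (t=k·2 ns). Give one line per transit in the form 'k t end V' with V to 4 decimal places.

0 0 source 0.0476
1 2 load 0.0272
2 4 source 0.0087
3 6 load 0.0167

Γ_L=-0.428571, Γ_S=0.904762; launch V₁=1·25/525=0.047619
k=0 src: V=0.0476
k=1 load: inc=0.047619, refl=0.047619·-0.428571=-0.0204; V=0.000000+0.047619+-0.020408=0.0272
k=2 src: inc=-0.020408, refl=-0.020408·0.904762=-0.0185; V=0.047619+-0.020408+-0.018465=0.0087
k=3 load: inc=-0.018465, refl=-0.018465·-0.428571=0.0079; V=0.027211+-0.018465+0.007913=0.0167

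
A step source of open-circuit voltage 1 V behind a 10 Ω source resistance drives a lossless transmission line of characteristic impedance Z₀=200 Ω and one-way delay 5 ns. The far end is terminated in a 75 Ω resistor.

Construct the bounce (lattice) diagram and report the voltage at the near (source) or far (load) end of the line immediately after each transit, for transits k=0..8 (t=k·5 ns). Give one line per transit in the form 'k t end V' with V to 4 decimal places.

Γ_L=-0.454545, Γ_S=-0.904762; launch V₁=1·200/210=0.952381
k=0 src: V=0.9524
k=1 load: inc=0.952381, refl=0.952381·-0.454545=-0.4329; V=0.000000+0.952381+-0.432900=0.5195
k=2 src: inc=-0.432900, refl=-0.432900·-0.904762=0.3917; V=0.952381+-0.432900+0.391672=0.9112
k=3 load: inc=0.391672, refl=0.391672·-0.454545=-0.1780; V=0.519481+0.391672+-0.178033=0.7331
k=4 src: inc=-0.178033, refl=-0.178033·-0.904762=0.1611; V=0.911152+-0.178033+0.161077=0.8942
k=5 load: inc=0.161077, refl=0.161077·-0.454545=-0.0732; V=0.733120+0.161077+-0.073217=0.8210
k=6 src: inc=-0.073217, refl=-0.073217·-0.904762=0.0662; V=0.894197+-0.073217+0.066244=0.8872
k=7 load: inc=0.066244, refl=0.066244·-0.454545=-0.0301; V=0.820980+0.066244+-0.030111=0.8571
k=8 src: inc=-0.030111, refl=-0.030111·-0.904762=0.0272; V=0.887224+-0.030111+0.027243=0.8844

0 0 source 0.9524
1 5 load 0.5195
2 10 source 0.9112
3 15 load 0.7331
4 20 source 0.8942
5 25 load 0.8210
6 30 source 0.8872
7 35 load 0.8571
8 40 source 0.8844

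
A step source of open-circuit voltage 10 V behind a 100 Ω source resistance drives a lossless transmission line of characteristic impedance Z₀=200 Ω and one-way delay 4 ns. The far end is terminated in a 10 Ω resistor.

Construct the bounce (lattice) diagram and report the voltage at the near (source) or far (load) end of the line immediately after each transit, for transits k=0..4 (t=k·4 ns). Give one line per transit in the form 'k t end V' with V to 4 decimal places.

0 0 source 6.6667
1 4 load 0.6349
2 8 source 2.6455
3 12 load 0.8264
4 16 source 1.4328

Γ_L=-0.904762, Γ_S=-0.333333; launch V₁=10·200/300=6.666667
k=0 src: V=6.6667
k=1 load: inc=6.666667, refl=6.666667·-0.904762=-6.0317; V=0.000000+6.666667+-6.031746=0.6349
k=2 src: inc=-6.031746, refl=-6.031746·-0.333333=2.0106; V=6.666667+-6.031746+2.010582=2.6455
k=3 load: inc=2.010582, refl=2.010582·-0.904762=-1.8191; V=0.634921+2.010582+-1.819098=0.8264
k=4 src: inc=-1.819098, refl=-1.819098·-0.333333=0.6064; V=2.645503+-1.819098+0.606366=1.4328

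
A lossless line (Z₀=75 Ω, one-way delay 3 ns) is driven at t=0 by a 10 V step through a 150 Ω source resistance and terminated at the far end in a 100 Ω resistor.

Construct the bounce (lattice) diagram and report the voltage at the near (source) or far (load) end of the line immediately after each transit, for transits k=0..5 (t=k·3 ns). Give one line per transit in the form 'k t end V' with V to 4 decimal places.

0 0 source 3.3333
1 3 load 3.8095
2 6 source 3.9683
3 9 load 3.9909
4 12 source 3.9985
5 15 load 3.9996

Γ_L=0.142857, Γ_S=0.333333; launch V₁=10·75/225=3.333333
k=0 src: V=3.3333
k=1 load: inc=3.333333, refl=3.333333·0.142857=0.4762; V=0.000000+3.333333+0.476190=3.8095
k=2 src: inc=0.476190, refl=0.476190·0.333333=0.1587; V=3.333333+0.476190+0.158730=3.9683
k=3 load: inc=0.158730, refl=0.158730·0.142857=0.0227; V=3.809524+0.158730+0.022676=3.9909
k=4 src: inc=0.022676, refl=0.022676·0.333333=0.0076; V=3.968254+0.022676+0.007559=3.9985
k=5 load: inc=0.007559, refl=0.007559·0.142857=0.0011; V=3.990930+0.007559+0.001080=3.9996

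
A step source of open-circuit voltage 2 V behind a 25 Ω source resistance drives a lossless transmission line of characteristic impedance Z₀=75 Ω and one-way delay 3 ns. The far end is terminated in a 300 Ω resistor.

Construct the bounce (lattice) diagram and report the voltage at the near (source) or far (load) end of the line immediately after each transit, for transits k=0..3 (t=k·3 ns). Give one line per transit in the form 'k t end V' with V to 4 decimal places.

Γ_L=0.600000, Γ_S=-0.500000; launch V₁=2·75/100=1.500000
k=0 src: V=1.5000
k=1 load: inc=1.500000, refl=1.500000·0.600000=0.9000; V=0.000000+1.500000+0.900000=2.4000
k=2 src: inc=0.900000, refl=0.900000·-0.500000=-0.4500; V=1.500000+0.900000+-0.450000=1.9500
k=3 load: inc=-0.450000, refl=-0.450000·0.600000=-0.2700; V=2.400000+-0.450000+-0.270000=1.6800

0 0 source 1.5000
1 3 load 2.4000
2 6 source 1.9500
3 9 load 1.6800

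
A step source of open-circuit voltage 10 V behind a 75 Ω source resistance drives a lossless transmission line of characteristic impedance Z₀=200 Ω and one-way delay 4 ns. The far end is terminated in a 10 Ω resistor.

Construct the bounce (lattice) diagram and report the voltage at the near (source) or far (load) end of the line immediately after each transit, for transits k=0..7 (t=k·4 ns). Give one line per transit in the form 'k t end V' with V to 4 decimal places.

Γ_L=-0.904762, Γ_S=-0.454545; launch V₁=10·200/275=7.272727
k=0 src: V=7.2727
k=1 load: inc=7.272727, refl=7.272727·-0.904762=-6.5801; V=0.000000+7.272727+-6.580087=0.6926
k=2 src: inc=-6.580087, refl=-6.580087·-0.454545=2.9909; V=7.272727+-6.580087+2.990948=3.6836
k=3 load: inc=2.990948, refl=2.990948·-0.904762=-2.7061; V=0.692641+2.990948+-2.706096=0.9775
k=4 src: inc=-2.706096, refl=-2.706096·-0.454545=1.2300; V=3.683589+-2.706096+1.230044=2.2075
k=5 load: inc=1.230044, refl=1.230044·-0.904762=-1.1129; V=0.977493+1.230044+-1.112897=1.0946
k=6 src: inc=-1.112897, refl=-1.112897·-0.454545=0.5059; V=2.207537+-1.112897+0.505862=1.6005
k=7 load: inc=0.505862, refl=0.505862·-0.904762=-0.4577; V=1.094640+0.505862+-0.457685=1.1428

0 0 source 7.2727
1 4 load 0.6926
2 8 source 3.6836
3 12 load 0.9775
4 16 source 2.2075
5 20 load 1.0946
6 24 source 1.6005
7 28 load 1.1428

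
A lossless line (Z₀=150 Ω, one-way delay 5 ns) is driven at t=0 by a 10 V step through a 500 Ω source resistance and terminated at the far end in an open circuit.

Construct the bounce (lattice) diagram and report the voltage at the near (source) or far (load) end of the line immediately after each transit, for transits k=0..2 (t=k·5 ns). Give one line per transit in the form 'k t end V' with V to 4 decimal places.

Γ_L=1.000000, Γ_S=0.538462; launch V₁=10·150/650=2.307692
k=0 src: V=2.3077
k=1 load: inc=2.307692, refl=2.307692·1.000000=2.3077; V=0.000000+2.307692+2.307692=4.6154
k=2 src: inc=2.307692, refl=2.307692·0.538462=1.2426; V=2.307692+2.307692+1.242604=5.8580

0 0 source 2.3077
1 5 load 4.6154
2 10 source 5.8580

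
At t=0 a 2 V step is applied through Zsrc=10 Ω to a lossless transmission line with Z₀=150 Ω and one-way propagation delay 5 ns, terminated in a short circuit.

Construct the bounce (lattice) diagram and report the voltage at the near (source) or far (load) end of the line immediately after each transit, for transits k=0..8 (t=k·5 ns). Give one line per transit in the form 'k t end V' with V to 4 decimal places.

Γ_L=-1.000000, Γ_S=-0.875000; launch V₁=2·150/160=1.875000
k=0 src: V=1.8750
k=1 load: inc=1.875000, refl=1.875000·-1.000000=-1.8750; V=0.000000+1.875000+-1.875000=0.0000
k=2 src: inc=-1.875000, refl=-1.875000·-0.875000=1.6406; V=1.875000+-1.875000+1.640625=1.6406
k=3 load: inc=1.640625, refl=1.640625·-1.000000=-1.6406; V=0.000000+1.640625+-1.640625=0.0000
k=4 src: inc=-1.640625, refl=-1.640625·-0.875000=1.4355; V=1.640625+-1.640625+1.435547=1.4355
k=5 load: inc=1.435547, refl=1.435547·-1.000000=-1.4355; V=0.000000+1.435547+-1.435547=0.0000
k=6 src: inc=-1.435547, refl=-1.435547·-0.875000=1.2561; V=1.435547+-1.435547+1.256104=1.2561
k=7 load: inc=1.256104, refl=1.256104·-1.000000=-1.2561; V=0.000000+1.256104+-1.256104=0.0000
k=8 src: inc=-1.256104, refl=-1.256104·-0.875000=1.0991; V=1.256104+-1.256104+1.099091=1.0991

0 0 source 1.8750
1 5 load 0.0000
2 10 source 1.6406
3 15 load 0.0000
4 20 source 1.4355
5 25 load 0.0000
6 30 source 1.2561
7 35 load 0.0000
8 40 source 1.0991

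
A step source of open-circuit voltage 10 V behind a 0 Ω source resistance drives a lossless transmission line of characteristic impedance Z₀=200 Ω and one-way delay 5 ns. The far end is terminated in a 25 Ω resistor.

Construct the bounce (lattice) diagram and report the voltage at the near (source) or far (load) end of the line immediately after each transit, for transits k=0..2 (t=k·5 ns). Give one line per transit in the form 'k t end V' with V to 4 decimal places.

0 0 source 10.0000
1 5 load 2.2222
2 10 source 10.0000

Γ_L=-0.777778, Γ_S=-1.000000; launch V₁=10·200/200=10.000000
k=0 src: V=10.0000
k=1 load: inc=10.000000, refl=10.000000·-0.777778=-7.7778; V=0.000000+10.000000+-7.777778=2.2222
k=2 src: inc=-7.777778, refl=-7.777778·-1.000000=7.7778; V=10.000000+-7.777778+7.777778=10.0000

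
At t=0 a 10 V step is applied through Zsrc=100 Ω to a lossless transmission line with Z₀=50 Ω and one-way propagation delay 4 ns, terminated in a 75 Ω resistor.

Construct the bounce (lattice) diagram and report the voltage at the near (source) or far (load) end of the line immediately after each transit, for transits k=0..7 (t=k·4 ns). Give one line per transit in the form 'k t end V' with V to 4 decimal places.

0 0 source 3.3333
1 4 load 4.0000
2 8 source 4.2222
3 12 load 4.2667
4 16 source 4.2815
5 20 load 4.2844
6 24 source 4.2854
7 28 load 4.2856

Γ_L=0.200000, Γ_S=0.333333; launch V₁=10·50/150=3.333333
k=0 src: V=3.3333
k=1 load: inc=3.333333, refl=3.333333·0.200000=0.6667; V=0.000000+3.333333+0.666667=4.0000
k=2 src: inc=0.666667, refl=0.666667·0.333333=0.2222; V=3.333333+0.666667+0.222222=4.2222
k=3 load: inc=0.222222, refl=0.222222·0.200000=0.0444; V=4.000000+0.222222+0.044444=4.2667
k=4 src: inc=0.044444, refl=0.044444·0.333333=0.0148; V=4.222222+0.044444+0.014815=4.2815
k=5 load: inc=0.014815, refl=0.014815·0.200000=0.0030; V=4.266667+0.014815+0.002963=4.2844
k=6 src: inc=0.002963, refl=0.002963·0.333333=0.0010; V=4.281481+0.002963+0.000988=4.2854
k=7 load: inc=0.000988, refl=0.000988·0.200000=0.0002; V=4.284444+0.000988+0.000198=4.2856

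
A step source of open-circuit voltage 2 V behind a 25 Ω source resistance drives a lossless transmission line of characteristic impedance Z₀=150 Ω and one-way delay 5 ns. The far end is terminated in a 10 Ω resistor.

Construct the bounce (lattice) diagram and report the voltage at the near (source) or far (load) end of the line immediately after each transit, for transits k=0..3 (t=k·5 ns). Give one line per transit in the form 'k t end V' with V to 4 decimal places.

0 0 source 1.7143
1 5 load 0.2143
2 10 source 1.2857
3 15 load 0.3482

Γ_L=-0.875000, Γ_S=-0.714286; launch V₁=2·150/175=1.714286
k=0 src: V=1.7143
k=1 load: inc=1.714286, refl=1.714286·-0.875000=-1.5000; V=0.000000+1.714286+-1.500000=0.2143
k=2 src: inc=-1.500000, refl=-1.500000·-0.714286=1.0714; V=1.714286+-1.500000+1.071429=1.2857
k=3 load: inc=1.071429, refl=1.071429·-0.875000=-0.9375; V=0.214286+1.071429+-0.937500=0.3482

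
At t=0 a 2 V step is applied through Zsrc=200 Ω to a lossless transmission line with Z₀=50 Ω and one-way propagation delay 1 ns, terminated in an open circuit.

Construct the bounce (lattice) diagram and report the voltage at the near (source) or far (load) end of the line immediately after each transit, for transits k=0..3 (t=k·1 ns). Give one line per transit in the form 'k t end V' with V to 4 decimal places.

Γ_L=1.000000, Γ_S=0.600000; launch V₁=2·50/250=0.400000
k=0 src: V=0.4000
k=1 load: inc=0.400000, refl=0.400000·1.000000=0.4000; V=0.000000+0.400000+0.400000=0.8000
k=2 src: inc=0.400000, refl=0.400000·0.600000=0.2400; V=0.400000+0.400000+0.240000=1.0400
k=3 load: inc=0.240000, refl=0.240000·1.000000=0.2400; V=0.800000+0.240000+0.240000=1.2800

0 0 source 0.4000
1 1 load 0.8000
2 2 source 1.0400
3 3 load 1.2800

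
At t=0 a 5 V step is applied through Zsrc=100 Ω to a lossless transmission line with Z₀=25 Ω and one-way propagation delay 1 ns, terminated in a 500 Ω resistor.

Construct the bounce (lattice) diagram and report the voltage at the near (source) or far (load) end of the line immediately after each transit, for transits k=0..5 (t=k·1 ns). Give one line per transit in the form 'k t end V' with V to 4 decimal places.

0 0 source 1.0000
1 1 load 1.9048
2 2 source 2.4476
3 3 load 2.9388
4 4 source 3.2335
5 5 load 3.5001

Γ_L=0.904762, Γ_S=0.600000; launch V₁=5·25/125=1.000000
k=0 src: V=1.0000
k=1 load: inc=1.000000, refl=1.000000·0.904762=0.9048; V=0.000000+1.000000+0.904762=1.9048
k=2 src: inc=0.904762, refl=0.904762·0.600000=0.5429; V=1.000000+0.904762+0.542857=2.4476
k=3 load: inc=0.542857, refl=0.542857·0.904762=0.4912; V=1.904762+0.542857+0.491156=2.9388
k=4 src: inc=0.491156, refl=0.491156·0.600000=0.2947; V=2.447619+0.491156+0.294694=3.2335
k=5 load: inc=0.294694, refl=0.294694·0.904762=0.2666; V=2.938776+0.294694+0.266628=3.5001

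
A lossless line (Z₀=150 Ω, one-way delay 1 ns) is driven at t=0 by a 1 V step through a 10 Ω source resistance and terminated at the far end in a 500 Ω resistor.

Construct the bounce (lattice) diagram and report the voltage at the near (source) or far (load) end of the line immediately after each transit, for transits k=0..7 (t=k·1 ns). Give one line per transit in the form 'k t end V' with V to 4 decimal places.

0 0 source 0.9375
1 1 load 1.4423
2 2 source 1.0006
3 3 load 0.7628
4 4 source 0.9709
5 5 load 1.0829
6 6 source 0.9849
7 7 load 0.9321

Γ_L=0.538462, Γ_S=-0.875000; launch V₁=1·150/160=0.937500
k=0 src: V=0.9375
k=1 load: inc=0.937500, refl=0.937500·0.538462=0.5048; V=0.000000+0.937500+0.504808=1.4423
k=2 src: inc=0.504808, refl=0.504808·-0.875000=-0.4417; V=0.937500+0.504808+-0.441707=1.0006
k=3 load: inc=-0.441707, refl=-0.441707·0.538462=-0.2378; V=1.442308+-0.441707+-0.237842=0.7628
k=4 src: inc=-0.237842, refl=-0.237842·-0.875000=0.2081; V=1.000601+-0.237842+0.208112=0.9709
k=5 load: inc=0.208112, refl=0.208112·0.538462=0.1121; V=0.762759+0.208112+0.112060=1.0829
k=6 src: inc=0.112060, refl=0.112060·-0.875000=-0.0981; V=0.970871+0.112060+-0.098053=0.9849
k=7 load: inc=-0.098053, refl=-0.098053·0.538462=-0.0528; V=1.082931+-0.098053+-0.052798=0.9321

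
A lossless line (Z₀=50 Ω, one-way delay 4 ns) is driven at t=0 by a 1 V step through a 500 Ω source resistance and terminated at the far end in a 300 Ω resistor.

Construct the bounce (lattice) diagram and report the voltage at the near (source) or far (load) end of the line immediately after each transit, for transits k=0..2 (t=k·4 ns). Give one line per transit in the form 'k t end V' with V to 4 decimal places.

Γ_L=0.714286, Γ_S=0.818182; launch V₁=1·50/550=0.090909
k=0 src: V=0.0909
k=1 load: inc=0.090909, refl=0.090909·0.714286=0.0649; V=0.000000+0.090909+0.064935=0.1558
k=2 src: inc=0.064935, refl=0.064935·0.818182=0.0531; V=0.090909+0.064935+0.053129=0.2090

0 0 source 0.0909
1 4 load 0.1558
2 8 source 0.2090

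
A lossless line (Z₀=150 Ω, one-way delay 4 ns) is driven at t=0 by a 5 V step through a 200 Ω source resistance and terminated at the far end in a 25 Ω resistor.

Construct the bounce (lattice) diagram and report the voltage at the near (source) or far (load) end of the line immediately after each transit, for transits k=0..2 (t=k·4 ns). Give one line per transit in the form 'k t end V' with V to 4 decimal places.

Γ_L=-0.714286, Γ_S=0.142857; launch V₁=5·150/350=2.142857
k=0 src: V=2.1429
k=1 load: inc=2.142857, refl=2.142857·-0.714286=-1.5306; V=0.000000+2.142857+-1.530612=0.6122
k=2 src: inc=-1.530612, refl=-1.530612·0.142857=-0.2187; V=2.142857+-1.530612+-0.218659=0.3936

0 0 source 2.1429
1 4 load 0.6122
2 8 source 0.3936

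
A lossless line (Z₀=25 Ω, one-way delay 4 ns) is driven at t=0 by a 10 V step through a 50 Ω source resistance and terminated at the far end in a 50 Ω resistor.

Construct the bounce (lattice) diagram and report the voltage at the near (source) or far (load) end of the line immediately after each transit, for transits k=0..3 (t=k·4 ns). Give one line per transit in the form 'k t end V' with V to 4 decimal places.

Γ_L=0.333333, Γ_S=0.333333; launch V₁=10·25/75=3.333333
k=0 src: V=3.3333
k=1 load: inc=3.333333, refl=3.333333·0.333333=1.1111; V=0.000000+3.333333+1.111111=4.4444
k=2 src: inc=1.111111, refl=1.111111·0.333333=0.3704; V=3.333333+1.111111+0.370370=4.8148
k=3 load: inc=0.370370, refl=0.370370·0.333333=0.1235; V=4.444444+0.370370+0.123457=4.9383

0 0 source 3.3333
1 4 load 4.4444
2 8 source 4.8148
3 12 load 4.9383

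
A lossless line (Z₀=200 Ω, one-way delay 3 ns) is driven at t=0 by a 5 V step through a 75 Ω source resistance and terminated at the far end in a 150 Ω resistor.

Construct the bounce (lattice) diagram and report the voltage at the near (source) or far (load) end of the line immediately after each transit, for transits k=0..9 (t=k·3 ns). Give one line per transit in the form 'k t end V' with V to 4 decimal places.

0 0 source 3.6364
1 3 load 3.1169
2 6 source 3.3530
3 9 load 3.3193
4 12 source 3.3346
5 15 load 3.3324
6 18 source 3.3334
7 21 load 3.3333
8 24 source 3.3333
9 27 load 3.3333

Γ_L=-0.142857, Γ_S=-0.454545; launch V₁=5·200/275=3.636364
k=0 src: V=3.6364
k=1 load: inc=3.636364, refl=3.636364·-0.142857=-0.5195; V=0.000000+3.636364+-0.519481=3.1169
k=2 src: inc=-0.519481, refl=-0.519481·-0.454545=0.2361; V=3.636364+-0.519481+0.236128=3.3530
k=3 load: inc=0.236128, refl=0.236128·-0.142857=-0.0337; V=3.116883+0.236128+-0.033733=3.3193
k=4 src: inc=-0.033733, refl=-0.033733·-0.454545=0.0153; V=3.353011+-0.033733+0.015333=3.3346
k=5 load: inc=0.015333, refl=0.015333·-0.142857=-0.0022; V=3.319278+0.015333+-0.002190=3.3324
k=6 src: inc=-0.002190, refl=-0.002190·-0.454545=0.0010; V=3.334611+-0.002190+0.000996=3.3334
k=7 load: inc=0.000996, refl=0.000996·-0.142857=-0.0001; V=3.332421+0.000996+-0.000142=3.3333
k=8 src: inc=-0.000142, refl=-0.000142·-0.454545=0.0001; V=3.333416+-0.000142+0.000065=3.3333
k=9 load: inc=0.000065, refl=0.000065·-0.142857=-0.0000; V=3.333274+0.000065+-0.000009=3.3333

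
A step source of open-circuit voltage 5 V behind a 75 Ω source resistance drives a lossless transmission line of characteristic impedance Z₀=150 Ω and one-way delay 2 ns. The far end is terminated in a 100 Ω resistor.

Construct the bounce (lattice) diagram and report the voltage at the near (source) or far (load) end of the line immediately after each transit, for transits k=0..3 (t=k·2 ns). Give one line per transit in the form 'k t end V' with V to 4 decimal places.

Γ_L=-0.200000, Γ_S=-0.333333; launch V₁=5·150/225=3.333333
k=0 src: V=3.3333
k=1 load: inc=3.333333, refl=3.333333·-0.200000=-0.6667; V=0.000000+3.333333+-0.666667=2.6667
k=2 src: inc=-0.666667, refl=-0.666667·-0.333333=0.2222; V=3.333333+-0.666667+0.222222=2.8889
k=3 load: inc=0.222222, refl=0.222222·-0.200000=-0.0444; V=2.666667+0.222222+-0.044444=2.8444

0 0 source 3.3333
1 2 load 2.6667
2 4 source 2.8889
3 6 load 2.8444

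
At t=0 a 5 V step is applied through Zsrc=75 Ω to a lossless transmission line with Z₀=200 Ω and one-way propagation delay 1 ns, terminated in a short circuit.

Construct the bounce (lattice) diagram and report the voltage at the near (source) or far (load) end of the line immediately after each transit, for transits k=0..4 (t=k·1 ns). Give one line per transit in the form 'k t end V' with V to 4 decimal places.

Γ_L=-1.000000, Γ_S=-0.454545; launch V₁=5·200/275=3.636364
k=0 src: V=3.6364
k=1 load: inc=3.636364, refl=3.636364·-1.000000=-3.6364; V=0.000000+3.636364+-3.636364=0.0000
k=2 src: inc=-3.636364, refl=-3.636364·-0.454545=1.6529; V=3.636364+-3.636364+1.652893=1.6529
k=3 load: inc=1.652893, refl=1.652893·-1.000000=-1.6529; V=0.000000+1.652893+-1.652893=0.0000
k=4 src: inc=-1.652893, refl=-1.652893·-0.454545=0.7513; V=1.652893+-1.652893+0.751315=0.7513

0 0 source 3.6364
1 1 load 0.0000
2 2 source 1.6529
3 3 load 0.0000
4 4 source 0.7513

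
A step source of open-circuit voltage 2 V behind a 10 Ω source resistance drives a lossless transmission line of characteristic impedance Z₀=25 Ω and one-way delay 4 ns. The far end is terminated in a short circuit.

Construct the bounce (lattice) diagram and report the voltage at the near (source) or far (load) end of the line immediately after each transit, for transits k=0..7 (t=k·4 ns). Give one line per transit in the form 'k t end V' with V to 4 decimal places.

Γ_L=-1.000000, Γ_S=-0.428571; launch V₁=2·25/35=1.428571
k=0 src: V=1.4286
k=1 load: inc=1.428571, refl=1.428571·-1.000000=-1.4286; V=0.000000+1.428571+-1.428571=0.0000
k=2 src: inc=-1.428571, refl=-1.428571·-0.428571=0.6122; V=1.428571+-1.428571+0.612245=0.6122
k=3 load: inc=0.612245, refl=0.612245·-1.000000=-0.6122; V=0.000000+0.612245+-0.612245=0.0000
k=4 src: inc=-0.612245, refl=-0.612245·-0.428571=0.2624; V=0.612245+-0.612245+0.262391=0.2624
k=5 load: inc=0.262391, refl=0.262391·-1.000000=-0.2624; V=0.000000+0.262391+-0.262391=0.0000
k=6 src: inc=-0.262391, refl=-0.262391·-0.428571=0.1125; V=0.262391+-0.262391+0.112453=0.1125
k=7 load: inc=0.112453, refl=0.112453·-1.000000=-0.1125; V=0.000000+0.112453+-0.112453=0.0000

0 0 source 1.4286
1 4 load 0.0000
2 8 source 0.6122
3 12 load 0.0000
4 16 source 0.2624
5 20 load 0.0000
6 24 source 0.1125
7 28 load 0.0000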